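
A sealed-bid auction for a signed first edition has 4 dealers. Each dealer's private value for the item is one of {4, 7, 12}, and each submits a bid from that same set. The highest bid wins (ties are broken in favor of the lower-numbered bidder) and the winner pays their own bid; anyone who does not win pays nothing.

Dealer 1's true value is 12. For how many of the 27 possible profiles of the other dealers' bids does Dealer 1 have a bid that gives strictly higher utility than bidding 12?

8

Others bid (4, 4, 4): truth gives 0; bid 4 gives 8 > 0. Violating.
Others bid (4, 4, 7): truth gives 0; bid 7 gives 5 > 0. Violating.
Others bid (4, 7, 4): truth gives 0; bid 7 gives 5 > 0. Violating.
Others bid (4, 7, 7): truth gives 0; bid 7 gives 5 > 0. Violating.
Others bid (4, 4, 12): truth gives 0; no alternative beats it.
Others bid (4, 7, 12): truth gives 0; no alternative beats it.
(Checking all 27 profiles: 8 have a profitable deviation, 19 do not.)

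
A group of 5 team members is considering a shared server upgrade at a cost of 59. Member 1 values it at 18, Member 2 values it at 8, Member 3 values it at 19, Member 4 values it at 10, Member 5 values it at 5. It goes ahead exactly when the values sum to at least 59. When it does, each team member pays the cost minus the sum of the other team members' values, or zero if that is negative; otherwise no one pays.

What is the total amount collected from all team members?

Total value 60 ≥ cost 59, so it is built.
Member 1: others sum to 42; max(0, 59 - 42) = 17.
Member 2: others sum to 52; max(0, 59 - 52) = 7.
Member 3: others sum to 41; max(0, 59 - 41) = 18.
Member 4: others sum to 50; max(0, 59 - 50) = 9.
Member 5: others sum to 55; max(0, 59 - 55) = 4.
Total collected = 17 + 7 + 18 + 9 + 4 = 55.

55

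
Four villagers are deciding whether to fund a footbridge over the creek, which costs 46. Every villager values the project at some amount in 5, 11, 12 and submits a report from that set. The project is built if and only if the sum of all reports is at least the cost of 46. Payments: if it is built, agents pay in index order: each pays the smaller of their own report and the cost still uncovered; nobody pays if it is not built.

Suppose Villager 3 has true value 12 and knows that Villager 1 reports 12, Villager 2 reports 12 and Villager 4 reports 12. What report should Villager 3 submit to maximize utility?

Report 5: project not built, utility 0.
Report 11: project built, pays 11, utility 12 - 11 = 1.
Report 12: project built, pays 12, utility 12 - 12 = 0.
The best choice is 11 with utility 1.

11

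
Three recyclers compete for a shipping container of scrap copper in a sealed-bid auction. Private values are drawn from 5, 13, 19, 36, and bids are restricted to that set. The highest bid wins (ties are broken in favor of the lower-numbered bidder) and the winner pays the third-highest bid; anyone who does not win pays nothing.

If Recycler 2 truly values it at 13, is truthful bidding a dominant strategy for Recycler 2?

Consider the case where Recycler 1 bids 5 and Recycler 3 bids 19.
Truthful bid 13: loses, pays 0, utility 0.
Bid 19 instead: wins, pays 5, utility 13 - 5 = 8.
Since 8 > 0, bidding 19 is strictly better here, so truthful bidding is not dominant.

No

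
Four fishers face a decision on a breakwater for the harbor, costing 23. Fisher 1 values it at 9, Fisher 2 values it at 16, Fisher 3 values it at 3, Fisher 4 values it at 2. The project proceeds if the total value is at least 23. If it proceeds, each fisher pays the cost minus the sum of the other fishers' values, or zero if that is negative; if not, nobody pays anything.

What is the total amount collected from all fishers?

Total value 30 ≥ cost 23, so it is built.
Fisher 1: others sum to 21; max(0, 23 - 21) = 2.
Fisher 2: others sum to 14; max(0, 23 - 14) = 9.
Fisher 3: others sum to 27; max(0, 23 - 27) = 0.
Fisher 4: others sum to 28; max(0, 23 - 28) = 0.
Total collected = 2 + 9 + 0 + 0 = 11.

11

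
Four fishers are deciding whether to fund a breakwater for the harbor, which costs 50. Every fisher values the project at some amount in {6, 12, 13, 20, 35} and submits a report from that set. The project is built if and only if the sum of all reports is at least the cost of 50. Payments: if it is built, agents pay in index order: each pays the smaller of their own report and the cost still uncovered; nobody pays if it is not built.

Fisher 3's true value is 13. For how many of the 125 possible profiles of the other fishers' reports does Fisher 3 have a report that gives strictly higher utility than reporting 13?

Others report (6, 6, 35): truth gives 0; report 6 gives 7 > 0. Violating.
Others report (6, 12, 20): truth gives 0; report 12 gives 1 > 0. Violating.
Others report (6, 12, 35): truth gives 0; report 6 gives 7 > 0. Violating.
Others report (6, 13, 20): truth gives 0; report 12 gives 1 > 0. Violating.
Others report (6, 6, 6): truth gives 0; no alternative beats it.
Others report (6, 6, 12): truth gives 0; no alternative beats it.
(Checking all 125 profiles: 64 have a profitable deviation, 61 do not.)

64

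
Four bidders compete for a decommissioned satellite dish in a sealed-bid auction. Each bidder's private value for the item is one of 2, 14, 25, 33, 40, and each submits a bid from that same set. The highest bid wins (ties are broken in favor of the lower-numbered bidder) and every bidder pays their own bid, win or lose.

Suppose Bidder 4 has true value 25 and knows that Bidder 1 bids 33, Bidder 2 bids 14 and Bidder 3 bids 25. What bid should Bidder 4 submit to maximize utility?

2

Bid 2: loses but pays 2, utility -2.
Bid 14: loses but pays 14, utility -14.
Bid 25: loses but pays 25, utility -25.
Bid 33: loses but pays 33, utility -33.
Bid 40: wins, pays 40, utility 25 - 40 = -15.
The best choice is 2 with utility -2.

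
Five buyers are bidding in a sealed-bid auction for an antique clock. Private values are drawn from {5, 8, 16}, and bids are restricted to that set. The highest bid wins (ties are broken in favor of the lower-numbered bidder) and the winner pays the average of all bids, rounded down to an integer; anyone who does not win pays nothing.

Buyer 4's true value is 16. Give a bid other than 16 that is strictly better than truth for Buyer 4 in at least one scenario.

8

Suppose Buyer 1 bids 5, Buyer 2 bids 5, Buyer 3 bids 5 and Buyer 5 bids 5.
Bid 16: wins, pays 7, utility 16 - 7 = 9.
Bid 8: wins, pays 5, utility 16 - 5 = 11.
So bidding 8 beats truth here (11 > 9).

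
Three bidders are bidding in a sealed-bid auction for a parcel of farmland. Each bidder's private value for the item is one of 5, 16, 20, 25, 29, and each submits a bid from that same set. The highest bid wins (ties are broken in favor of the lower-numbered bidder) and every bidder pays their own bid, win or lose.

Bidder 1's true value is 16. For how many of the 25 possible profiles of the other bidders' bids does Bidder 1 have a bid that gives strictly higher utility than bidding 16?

Others bid (5, 5): truth gives 0; bid 5 gives 11 > 0. Violating.
Others bid (5, 20): truth gives -16; bid 20 gives -4 > -16. Violating.
Others bid (5, 25): truth gives -16; bid 5 gives -5 > -16. Violating.
Others bid (5, 29): truth gives -16; bid 5 gives -5 > -16. Violating.
Others bid (5, 16): truth gives 0; no alternative beats it.
Others bid (16, 5): truth gives 0; no alternative beats it.
(Checking all 25 profiles: 22 have a profitable deviation, 3 do not.)

22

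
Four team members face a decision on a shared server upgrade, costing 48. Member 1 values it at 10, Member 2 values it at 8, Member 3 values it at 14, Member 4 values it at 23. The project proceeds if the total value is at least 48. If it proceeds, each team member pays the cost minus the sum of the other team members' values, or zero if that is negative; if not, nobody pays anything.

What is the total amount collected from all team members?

27

Total value 55 ≥ cost 48, so it is built.
Member 1: others sum to 45; max(0, 48 - 45) = 3.
Member 2: others sum to 47; max(0, 48 - 47) = 1.
Member 3: others sum to 41; max(0, 48 - 41) = 7.
Member 4: others sum to 32; max(0, 48 - 32) = 16.
Total collected = 3 + 1 + 7 + 16 = 27.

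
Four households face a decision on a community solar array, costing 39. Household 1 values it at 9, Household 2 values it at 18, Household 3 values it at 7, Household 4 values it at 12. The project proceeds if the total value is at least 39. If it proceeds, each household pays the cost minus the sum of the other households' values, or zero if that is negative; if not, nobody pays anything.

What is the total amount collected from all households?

Total value 46 ≥ cost 39, so it is built.
Household 1: others sum to 37; max(0, 39 - 37) = 2.
Household 2: others sum to 28; max(0, 39 - 28) = 11.
Household 3: others sum to 39; max(0, 39 - 39) = 0.
Household 4: others sum to 34; max(0, 39 - 34) = 5.
Total collected = 2 + 11 + 0 + 5 = 18.

18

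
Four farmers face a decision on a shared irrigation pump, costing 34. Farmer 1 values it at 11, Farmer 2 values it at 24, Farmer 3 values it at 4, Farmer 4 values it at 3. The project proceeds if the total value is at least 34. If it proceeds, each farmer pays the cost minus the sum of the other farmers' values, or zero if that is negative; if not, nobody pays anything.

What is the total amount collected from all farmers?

19

Total value 42 ≥ cost 34, so it is built.
Farmer 1: others sum to 31; max(0, 34 - 31) = 3.
Farmer 2: others sum to 18; max(0, 34 - 18) = 16.
Farmer 3: others sum to 38; max(0, 34 - 38) = 0.
Farmer 4: others sum to 39; max(0, 34 - 39) = 0.
Total collected = 3 + 16 + 0 + 0 = 19.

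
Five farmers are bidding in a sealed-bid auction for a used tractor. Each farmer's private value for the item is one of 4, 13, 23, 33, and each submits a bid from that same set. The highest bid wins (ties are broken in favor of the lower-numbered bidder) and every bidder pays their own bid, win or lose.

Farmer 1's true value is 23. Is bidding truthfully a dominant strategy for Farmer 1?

No

Consider the case where Farmer 2 bids 4, Farmer 3 bids 4, Farmer 4 bids 4 and Farmer 5 bids 4.
Truthful bid 23: wins, pays 23, utility 23 - 23 = 0.
Bid 4 instead: wins, pays 4, utility 23 - 4 = 19.
Since 19 > 0, bidding 4 is strictly better here, so truthful bidding is not dominant.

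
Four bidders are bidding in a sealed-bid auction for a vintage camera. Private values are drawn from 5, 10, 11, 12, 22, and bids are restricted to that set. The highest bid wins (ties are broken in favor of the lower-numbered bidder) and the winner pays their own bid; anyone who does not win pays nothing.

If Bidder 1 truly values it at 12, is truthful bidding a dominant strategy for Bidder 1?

No

Consider the case where Bidder 2 bids 5, Bidder 3 bids 5 and Bidder 4 bids 5.
Truthful bid 12: wins, pays 12, utility 12 - 12 = 0.
Bid 5 instead: wins, pays 5, utility 12 - 5 = 7.
Since 7 > 0, bidding 5 is strictly better here, so truthful bidding is not dominant.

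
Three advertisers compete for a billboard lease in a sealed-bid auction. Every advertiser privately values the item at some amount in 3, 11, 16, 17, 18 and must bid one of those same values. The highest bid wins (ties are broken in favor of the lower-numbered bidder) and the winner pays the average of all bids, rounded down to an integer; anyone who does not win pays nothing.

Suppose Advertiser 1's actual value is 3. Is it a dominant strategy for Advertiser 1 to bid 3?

Yes

Check each profile of the others' bids and compare truth against every alternative bid.
Others bid (11, 11): truth gives 0, best alternative gives -8.
Others bid (3, 11): truth gives 0, best alternative gives -5.
Others bid (11, 3): truth gives 0, best alternative gives -5.
Others bid (3, 3): truth gives 0, best alternative gives -2.
Others bid (3, 16): truth gives 0, best alternative gives 0.
Others bid (3, 17): truth gives 0, best alternative gives 0.
(Remaining 19 profiles checked similarly; truth is weakly best in each.)
In every case the truthful bid is at least as good as any alternative, so it is a dominant strategy.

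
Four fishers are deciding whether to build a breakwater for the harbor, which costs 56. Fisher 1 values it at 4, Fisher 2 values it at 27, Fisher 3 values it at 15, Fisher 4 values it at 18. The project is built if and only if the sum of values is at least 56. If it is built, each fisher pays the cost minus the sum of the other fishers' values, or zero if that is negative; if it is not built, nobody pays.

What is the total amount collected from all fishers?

36

Total value 64 ≥ cost 56, so it is built.
Fisher 1: others sum to 60; max(0, 56 - 60) = 0.
Fisher 2: others sum to 37; max(0, 56 - 37) = 19.
Fisher 3: others sum to 49; max(0, 56 - 49) = 7.
Fisher 4: others sum to 46; max(0, 56 - 46) = 10.
Total collected = 0 + 19 + 7 + 10 = 36.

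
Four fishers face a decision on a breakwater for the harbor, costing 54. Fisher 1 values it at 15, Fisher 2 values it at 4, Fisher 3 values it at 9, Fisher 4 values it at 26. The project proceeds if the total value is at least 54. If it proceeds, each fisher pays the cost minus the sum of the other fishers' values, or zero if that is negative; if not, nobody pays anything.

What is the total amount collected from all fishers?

54

Total value 54 ≥ cost 54, so it is built.
Fisher 1: others sum to 39; max(0, 54 - 39) = 15.
Fisher 2: others sum to 50; max(0, 54 - 50) = 4.
Fisher 3: others sum to 45; max(0, 54 - 45) = 9.
Fisher 4: others sum to 28; max(0, 54 - 28) = 26.
Total collected = 15 + 4 + 9 + 26 = 54.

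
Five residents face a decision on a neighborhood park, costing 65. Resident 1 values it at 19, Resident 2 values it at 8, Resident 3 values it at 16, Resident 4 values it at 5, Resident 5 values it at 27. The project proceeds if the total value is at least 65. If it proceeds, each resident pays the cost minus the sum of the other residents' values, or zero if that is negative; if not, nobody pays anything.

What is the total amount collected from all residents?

Total value 75 ≥ cost 65, so it is built.
Resident 1: others sum to 56; max(0, 65 - 56) = 9.
Resident 2: others sum to 67; max(0, 65 - 67) = 0.
Resident 3: others sum to 59; max(0, 65 - 59) = 6.
Resident 4: others sum to 70; max(0, 65 - 70) = 0.
Resident 5: others sum to 48; max(0, 65 - 48) = 17.
Total collected = 9 + 0 + 6 + 0 + 17 = 32.

32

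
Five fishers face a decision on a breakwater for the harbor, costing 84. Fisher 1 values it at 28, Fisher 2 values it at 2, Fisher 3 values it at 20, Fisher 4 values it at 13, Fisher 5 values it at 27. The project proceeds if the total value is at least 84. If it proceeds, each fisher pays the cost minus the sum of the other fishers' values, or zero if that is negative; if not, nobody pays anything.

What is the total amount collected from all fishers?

64

Total value 90 ≥ cost 84, so it is built.
Fisher 1: others sum to 62; max(0, 84 - 62) = 22.
Fisher 2: others sum to 88; max(0, 84 - 88) = 0.
Fisher 3: others sum to 70; max(0, 84 - 70) = 14.
Fisher 4: others sum to 77; max(0, 84 - 77) = 7.
Fisher 5: others sum to 63; max(0, 84 - 63) = 21.
Total collected = 22 + 0 + 14 + 7 + 21 = 64.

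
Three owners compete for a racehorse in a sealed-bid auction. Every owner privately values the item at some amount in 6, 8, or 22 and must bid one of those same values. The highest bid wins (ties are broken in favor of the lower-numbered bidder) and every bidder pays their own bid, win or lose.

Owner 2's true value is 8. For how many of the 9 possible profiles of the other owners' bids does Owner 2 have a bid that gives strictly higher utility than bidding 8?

7

Others bid (6, 22): truth gives -8; bid 6 gives -6 > -8. Violating.
Others bid (8, 6): truth gives -8; bid 6 gives -6 > -8. Violating.
Others bid (8, 8): truth gives -8; bid 6 gives -6 > -8. Violating.
Others bid (8, 22): truth gives -8; bid 6 gives -6 > -8. Violating.
Others bid (6, 6): truth gives 0; no alternative beats it.
Others bid (6, 8): truth gives 0; no alternative beats it.
(Checking all 9 profiles: 7 have a profitable deviation, 2 do not.)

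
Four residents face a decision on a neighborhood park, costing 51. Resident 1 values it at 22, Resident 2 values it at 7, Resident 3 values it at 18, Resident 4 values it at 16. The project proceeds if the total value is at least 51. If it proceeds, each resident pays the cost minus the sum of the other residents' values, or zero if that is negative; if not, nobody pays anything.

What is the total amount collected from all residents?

Total value 63 ≥ cost 51, so it is built.
Resident 1: others sum to 41; max(0, 51 - 41) = 10.
Resident 2: others sum to 56; max(0, 51 - 56) = 0.
Resident 3: others sum to 45; max(0, 51 - 45) = 6.
Resident 4: others sum to 47; max(0, 51 - 47) = 4.
Total collected = 10 + 0 + 6 + 4 = 20.

20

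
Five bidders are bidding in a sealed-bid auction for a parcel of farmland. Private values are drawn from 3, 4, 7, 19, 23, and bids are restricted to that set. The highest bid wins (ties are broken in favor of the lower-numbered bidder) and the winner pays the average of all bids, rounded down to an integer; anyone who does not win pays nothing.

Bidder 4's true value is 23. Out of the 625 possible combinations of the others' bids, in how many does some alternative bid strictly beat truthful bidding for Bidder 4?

89

Others bid (3, 3, 3, 3): truth gives 16; bid 4 gives 20 > 16. Violating.
Others bid (3, 3, 3, 4): truth gives 16; bid 4 gives 20 > 16. Violating.
Others bid (3, 3, 3, 7): truth gives 16; bid 7 gives 19 > 16. Violating.
Others bid (3, 3, 3, 19): truth gives 13; bid 19 gives 14 > 13. Violating.
Others bid (3, 3, 3, 23): truth gives 12; no alternative beats it.
Others bid (3, 3, 4, 23): truth gives 12; no alternative beats it.
(Checking all 625 profiles: 89 have a profitable deviation, 536 do not.)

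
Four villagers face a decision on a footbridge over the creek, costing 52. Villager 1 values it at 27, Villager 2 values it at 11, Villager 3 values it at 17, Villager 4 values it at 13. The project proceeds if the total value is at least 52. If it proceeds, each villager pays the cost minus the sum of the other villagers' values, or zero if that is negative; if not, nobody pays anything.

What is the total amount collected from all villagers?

Total value 68 ≥ cost 52, so it is built.
Villager 1: others sum to 41; max(0, 52 - 41) = 11.
Villager 2: others sum to 57; max(0, 52 - 57) = 0.
Villager 3: others sum to 51; max(0, 52 - 51) = 1.
Villager 4: others sum to 55; max(0, 52 - 55) = 0.
Total collected = 11 + 0 + 1 + 0 = 12.

12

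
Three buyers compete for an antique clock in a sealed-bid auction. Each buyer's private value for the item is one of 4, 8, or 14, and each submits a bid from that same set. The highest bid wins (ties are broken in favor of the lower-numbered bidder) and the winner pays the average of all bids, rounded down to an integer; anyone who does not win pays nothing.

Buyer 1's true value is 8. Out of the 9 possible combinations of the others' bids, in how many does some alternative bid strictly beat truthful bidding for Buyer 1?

Others bid (4, 4): truth gives 3; bid 4 gives 4 > 3. Violating.
Others bid (4, 8): truth gives 2; no alternative beats it.
Others bid (4, 14): truth gives 0; no alternative beats it.
(Checking all 9 profiles: 1 has a profitable deviation, 8 do not.)

1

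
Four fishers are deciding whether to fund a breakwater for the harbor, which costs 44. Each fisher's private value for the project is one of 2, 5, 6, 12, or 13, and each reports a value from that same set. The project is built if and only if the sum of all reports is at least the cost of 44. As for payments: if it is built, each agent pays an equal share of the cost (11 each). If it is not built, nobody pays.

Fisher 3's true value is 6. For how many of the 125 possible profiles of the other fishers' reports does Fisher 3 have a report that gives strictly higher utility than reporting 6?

4

Others report (12, 13, 13): truth gives -5; report 2 gives 0 > -5. Violating.
Others report (13, 12, 13): truth gives -5; report 2 gives 0 > -5. Violating.
Others report (13, 13, 12): truth gives -5; report 2 gives 0 > -5. Violating.
Others report (13, 13, 13): truth gives -5; report 2 gives 0 > -5. Violating.
Others report (2, 2, 2): truth gives 0; no alternative beats it.
Others report (2, 2, 5): truth gives 0; no alternative beats it.
(Checking all 125 profiles: 4 have a profitable deviation, 121 do not.)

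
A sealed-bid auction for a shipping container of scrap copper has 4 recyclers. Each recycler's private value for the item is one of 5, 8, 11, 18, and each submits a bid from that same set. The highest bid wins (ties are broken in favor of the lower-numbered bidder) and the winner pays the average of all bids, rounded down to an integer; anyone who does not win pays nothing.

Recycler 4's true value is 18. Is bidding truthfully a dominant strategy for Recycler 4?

No

Consider the case where Recycler 1 bids 5, Recycler 2 bids 5 and Recycler 3 bids 5.
Truthful bid 18: wins, pays 8, utility 18 - 8 = 10.
Bid 8 instead: wins, pays 5, utility 18 - 5 = 13.
Since 13 > 10, bidding 8 is strictly better here, so truthful bidding is not dominant.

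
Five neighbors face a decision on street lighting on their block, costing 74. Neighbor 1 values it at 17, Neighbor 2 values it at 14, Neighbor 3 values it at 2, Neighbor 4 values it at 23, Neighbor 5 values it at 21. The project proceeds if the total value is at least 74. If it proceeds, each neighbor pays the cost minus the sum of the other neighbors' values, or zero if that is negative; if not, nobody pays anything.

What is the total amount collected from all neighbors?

Total value 77 ≥ cost 74, so it is built.
Neighbor 1: others sum to 60; max(0, 74 - 60) = 14.
Neighbor 2: others sum to 63; max(0, 74 - 63) = 11.
Neighbor 3: others sum to 75; max(0, 74 - 75) = 0.
Neighbor 4: others sum to 54; max(0, 74 - 54) = 20.
Neighbor 5: others sum to 56; max(0, 74 - 56) = 18.
Total collected = 14 + 11 + 0 + 20 + 18 = 63.

63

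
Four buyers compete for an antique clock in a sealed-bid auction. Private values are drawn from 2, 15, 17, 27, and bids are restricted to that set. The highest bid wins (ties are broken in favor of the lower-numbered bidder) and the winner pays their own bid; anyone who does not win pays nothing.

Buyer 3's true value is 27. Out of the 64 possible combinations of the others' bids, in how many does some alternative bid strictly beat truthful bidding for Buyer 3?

12

Others bid (2, 2, 2): truth gives 0; bid 15 gives 12 > 0. Violating.
Others bid (2, 2, 15): truth gives 0; bid 15 gives 12 > 0. Violating.
Others bid (2, 2, 17): truth gives 0; bid 17 gives 10 > 0. Violating.
Others bid (2, 15, 2): truth gives 0; bid 17 gives 10 > 0. Violating.
Others bid (2, 2, 27): truth gives 0; no alternative beats it.
Others bid (2, 15, 27): truth gives 0; no alternative beats it.
(Checking all 64 profiles: 12 have a profitable deviation, 52 do not.)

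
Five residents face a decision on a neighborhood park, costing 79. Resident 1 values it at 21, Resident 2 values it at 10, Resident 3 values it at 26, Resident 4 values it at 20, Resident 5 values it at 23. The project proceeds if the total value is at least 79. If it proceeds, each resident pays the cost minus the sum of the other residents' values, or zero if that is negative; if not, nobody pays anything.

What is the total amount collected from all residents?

7

Total value 100 ≥ cost 79, so it is built.
Resident 1: others sum to 79; max(0, 79 - 79) = 0.
Resident 2: others sum to 90; max(0, 79 - 90) = 0.
Resident 3: others sum to 74; max(0, 79 - 74) = 5.
Resident 4: others sum to 80; max(0, 79 - 80) = 0.
Resident 5: others sum to 77; max(0, 79 - 77) = 2.
Total collected = 0 + 0 + 5 + 0 + 2 = 7.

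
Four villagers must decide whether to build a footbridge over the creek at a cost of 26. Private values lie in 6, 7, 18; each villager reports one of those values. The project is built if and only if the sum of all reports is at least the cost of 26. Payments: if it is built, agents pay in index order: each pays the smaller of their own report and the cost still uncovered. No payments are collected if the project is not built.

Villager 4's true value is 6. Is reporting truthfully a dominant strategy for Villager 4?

Check each profile of the others' reports and compare truth against every alternative report.
Others report (6, 6, 7): truth gives 0, best alternative gives -1.
Others report (6, 7, 6): truth gives 0, best alternative gives -1.
Others report (7, 6, 6): truth gives 0, best alternative gives -1.
Others report (6, 6, 18): truth gives 6, best alternative gives 6.
Others report (6, 7, 18): truth gives 6, best alternative gives 6.
Others report (6, 18, 6): truth gives 6, best alternative gives 6.
(Remaining 21 profiles checked similarly; truth is weakly best in each.)
In every case the truthful report is at least as good as any alternative, so it is a dominant strategy.

Yes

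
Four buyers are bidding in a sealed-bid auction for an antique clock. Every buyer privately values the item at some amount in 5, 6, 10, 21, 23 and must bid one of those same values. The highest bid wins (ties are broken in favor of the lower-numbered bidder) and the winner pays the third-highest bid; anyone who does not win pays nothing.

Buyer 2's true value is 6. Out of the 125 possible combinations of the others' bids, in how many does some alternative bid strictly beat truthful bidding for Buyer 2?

Others bid (5, 5, 10): truth gives 0; bid 10 gives 1 > 0. Violating.
Others bid (5, 5, 21): truth gives 0; bid 21 gives 1 > 0. Violating.
Others bid (5, 5, 23): truth gives 0; bid 23 gives 1 > 0. Violating.
Others bid (5, 10, 5): truth gives 0; bid 10 gives 1 > 0. Violating.
Others bid (5, 5, 5): truth gives 1; no alternative beats it.
Others bid (5, 5, 6): truth gives 1; no alternative beats it.
(Checking all 125 profiles: 9 have a profitable deviation, 116 do not.)

9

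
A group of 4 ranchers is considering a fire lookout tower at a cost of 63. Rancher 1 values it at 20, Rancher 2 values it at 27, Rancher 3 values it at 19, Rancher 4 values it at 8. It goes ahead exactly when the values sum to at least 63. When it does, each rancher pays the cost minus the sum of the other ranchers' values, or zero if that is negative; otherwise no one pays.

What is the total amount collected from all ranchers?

Total value 74 ≥ cost 63, so it is built.
Rancher 1: others sum to 54; max(0, 63 - 54) = 9.
Rancher 2: others sum to 47; max(0, 63 - 47) = 16.
Rancher 3: others sum to 55; max(0, 63 - 55) = 8.
Rancher 4: others sum to 66; max(0, 63 - 66) = 0.
Total collected = 9 + 16 + 8 + 0 = 33.

33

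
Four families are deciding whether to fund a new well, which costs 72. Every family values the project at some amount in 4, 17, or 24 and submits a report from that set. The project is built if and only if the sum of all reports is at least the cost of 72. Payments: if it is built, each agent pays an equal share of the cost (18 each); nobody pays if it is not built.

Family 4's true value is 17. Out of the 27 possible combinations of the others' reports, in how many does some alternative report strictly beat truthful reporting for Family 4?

6

Others report (17, 17, 24): truth gives -1; report 4 gives 0 > -1. Violating.
Others report (17, 24, 17): truth gives -1; report 4 gives 0 > -1. Violating.
Others report (17, 24, 24): truth gives -1; report 4 gives 0 > -1. Violating.
Others report (24, 17, 17): truth gives -1; report 4 gives 0 > -1. Violating.
Others report (4, 4, 4): truth gives 0; no alternative beats it.
Others report (4, 4, 17): truth gives 0; no alternative beats it.
(Checking all 27 profiles: 6 have a profitable deviation, 21 do not.)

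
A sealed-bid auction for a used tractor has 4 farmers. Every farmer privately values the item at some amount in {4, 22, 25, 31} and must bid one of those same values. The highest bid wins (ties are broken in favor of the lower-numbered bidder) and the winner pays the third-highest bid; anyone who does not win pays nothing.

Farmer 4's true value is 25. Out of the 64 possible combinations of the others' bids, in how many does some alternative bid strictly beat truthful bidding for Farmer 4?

12

Others bid (4, 4, 25): truth gives 0; bid 31 gives 21 > 0. Violating.
Others bid (4, 22, 25): truth gives 0; bid 31 gives 3 > 0. Violating.
Others bid (4, 25, 4): truth gives 0; bid 31 gives 21 > 0. Violating.
Others bid (4, 25, 22): truth gives 0; bid 31 gives 3 > 0. Violating.
Others bid (4, 4, 4): truth gives 21; no alternative beats it.
Others bid (4, 4, 22): truth gives 21; no alternative beats it.
(Checking all 64 profiles: 12 have a profitable deviation, 52 do not.)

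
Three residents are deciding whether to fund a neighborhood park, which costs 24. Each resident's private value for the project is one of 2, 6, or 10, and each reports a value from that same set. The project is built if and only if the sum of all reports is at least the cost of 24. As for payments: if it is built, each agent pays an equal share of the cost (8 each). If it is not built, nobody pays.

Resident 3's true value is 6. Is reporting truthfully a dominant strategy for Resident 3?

Consider the case where Resident 1 reports 10 and Resident 2 reports 10.
Truthful report 6: project built, pays 8, utility 6 - 8 = -2.
Report 2 instead: project not built, utility 0.
Since 0 > -2, reporting 2 is strictly better here, so truthful reporting is not dominant.

No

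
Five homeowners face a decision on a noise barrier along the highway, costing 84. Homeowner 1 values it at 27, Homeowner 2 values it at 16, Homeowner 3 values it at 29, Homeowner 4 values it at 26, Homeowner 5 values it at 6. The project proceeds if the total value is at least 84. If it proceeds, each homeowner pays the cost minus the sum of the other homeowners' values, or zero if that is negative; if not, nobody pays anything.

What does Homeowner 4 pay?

6

Total value 104 ≥ cost 84, so the project is built.
The other homeowners' values sum to 78.
Cost minus that sum is 84 - 78 = 6.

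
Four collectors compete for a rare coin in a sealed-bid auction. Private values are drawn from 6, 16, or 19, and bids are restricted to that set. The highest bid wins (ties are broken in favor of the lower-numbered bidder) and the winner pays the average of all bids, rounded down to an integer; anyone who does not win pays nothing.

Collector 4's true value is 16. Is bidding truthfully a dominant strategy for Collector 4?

No

Consider the case where Collector 1 bids 6, Collector 2 bids 6 and Collector 3 bids 16.
Truthful bid 16: loses, pays 0, utility 0.
Bid 19 instead: wins, pays 11, utility 16 - 11 = 5.
Since 5 > 0, bidding 19 is strictly better here, so truthful bidding is not dominant.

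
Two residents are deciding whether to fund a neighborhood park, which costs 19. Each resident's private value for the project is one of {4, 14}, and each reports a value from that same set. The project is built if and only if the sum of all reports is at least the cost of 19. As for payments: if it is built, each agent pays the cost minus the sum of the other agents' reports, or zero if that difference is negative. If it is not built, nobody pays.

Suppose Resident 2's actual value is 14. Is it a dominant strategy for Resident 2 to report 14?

Yes

Check each profile of the others' reports and compare truth against every alternative report.
Others report (14): truth gives 9, best alternative gives 0.
Others report (4): truth gives 0, best alternative gives 0.
In every case the truthful report is at least as good as any alternative, so it is a dominant strategy.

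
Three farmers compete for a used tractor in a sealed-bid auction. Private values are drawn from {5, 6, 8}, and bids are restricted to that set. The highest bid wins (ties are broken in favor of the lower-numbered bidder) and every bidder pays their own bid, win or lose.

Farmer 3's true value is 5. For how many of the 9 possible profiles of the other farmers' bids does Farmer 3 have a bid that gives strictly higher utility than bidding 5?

Others bid (5, 5): truth gives -5; bid 6 gives -1 > -5. Violating.
Others bid (5, 6): truth gives -5; bid 8 gives -3 > -5. Violating.
Others bid (6, 5): truth gives -5; bid 8 gives -3 > -5. Violating.
Others bid (6, 6): truth gives -5; bid 8 gives -3 > -5. Violating.
Others bid (5, 8): truth gives -5; no alternative beats it.
Others bid (6, 8): truth gives -5; no alternative beats it.
(Checking all 9 profiles: 4 have a profitable deviation, 5 do not.)

4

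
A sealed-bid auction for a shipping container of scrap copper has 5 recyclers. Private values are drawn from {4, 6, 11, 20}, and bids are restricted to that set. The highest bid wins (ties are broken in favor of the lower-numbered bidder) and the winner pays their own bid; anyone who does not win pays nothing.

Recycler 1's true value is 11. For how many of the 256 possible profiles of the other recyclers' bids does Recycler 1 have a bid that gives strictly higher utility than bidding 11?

16

Others bid (4, 4, 4, 4): truth gives 0; bid 4 gives 7 > 0. Violating.
Others bid (4, 4, 4, 6): truth gives 0; bid 6 gives 5 > 0. Violating.
Others bid (4, 4, 6, 4): truth gives 0; bid 6 gives 5 > 0. Violating.
Others bid (4, 4, 6, 6): truth gives 0; bid 6 gives 5 > 0. Violating.
Others bid (4, 4, 4, 11): truth gives 0; no alternative beats it.
Others bid (4, 4, 4, 20): truth gives 0; no alternative beats it.
(Checking all 256 profiles: 16 have a profitable deviation, 240 do not.)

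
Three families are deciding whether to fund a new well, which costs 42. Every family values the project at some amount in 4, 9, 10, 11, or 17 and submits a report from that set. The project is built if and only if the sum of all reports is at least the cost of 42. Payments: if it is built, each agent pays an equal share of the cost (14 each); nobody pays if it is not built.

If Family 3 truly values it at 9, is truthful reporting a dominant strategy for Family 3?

No

Consider the case where Family 1 reports 17 and Family 2 reports 17.
Truthful report 9: project built, pays 14, utility 9 - 14 = -5.
Report 4 instead: project not built, utility 0.
Since 0 > -5, reporting 4 is strictly better here, so truthful reporting is not dominant.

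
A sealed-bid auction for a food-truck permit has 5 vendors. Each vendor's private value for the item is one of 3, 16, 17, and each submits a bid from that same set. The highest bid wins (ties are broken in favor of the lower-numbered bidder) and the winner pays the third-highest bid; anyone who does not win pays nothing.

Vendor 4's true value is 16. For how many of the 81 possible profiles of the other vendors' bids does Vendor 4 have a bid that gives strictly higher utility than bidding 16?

4

Others bid (3, 3, 3, 17): truth gives 0; bid 17 gives 13 > 0. Violating.
Others bid (3, 3, 16, 3): truth gives 0; bid 17 gives 13 > 0. Violating.
Others bid (3, 16, 3, 3): truth gives 0; bid 17 gives 13 > 0. Violating.
Others bid (16, 3, 3, 3): truth gives 0; bid 17 gives 13 > 0. Violating.
Others bid (3, 3, 3, 3): truth gives 13; no alternative beats it.
Others bid (3, 3, 3, 16): truth gives 13; no alternative beats it.
(Checking all 81 profiles: 4 have a profitable deviation, 77 do not.)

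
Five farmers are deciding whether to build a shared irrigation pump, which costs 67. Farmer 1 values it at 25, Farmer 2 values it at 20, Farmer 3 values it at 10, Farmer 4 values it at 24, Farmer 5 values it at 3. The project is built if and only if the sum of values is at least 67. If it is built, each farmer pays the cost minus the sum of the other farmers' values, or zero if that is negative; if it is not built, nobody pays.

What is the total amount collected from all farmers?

24

Total value 82 ≥ cost 67, so it is built.
Farmer 1: others sum to 57; max(0, 67 - 57) = 10.
Farmer 2: others sum to 62; max(0, 67 - 62) = 5.
Farmer 3: others sum to 72; max(0, 67 - 72) = 0.
Farmer 4: others sum to 58; max(0, 67 - 58) = 9.
Farmer 5: others sum to 79; max(0, 67 - 79) = 0.
Total collected = 10 + 5 + 0 + 9 + 0 = 24.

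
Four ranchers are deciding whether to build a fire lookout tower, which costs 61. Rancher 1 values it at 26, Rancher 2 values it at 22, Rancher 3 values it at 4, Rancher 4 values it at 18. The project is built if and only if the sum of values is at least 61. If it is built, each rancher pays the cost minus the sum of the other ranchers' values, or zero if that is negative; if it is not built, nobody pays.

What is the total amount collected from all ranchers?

Total value 70 ≥ cost 61, so it is built.
Rancher 1: others sum to 44; max(0, 61 - 44) = 17.
Rancher 2: others sum to 48; max(0, 61 - 48) = 13.
Rancher 3: others sum to 66; max(0, 61 - 66) = 0.
Rancher 4: others sum to 52; max(0, 61 - 52) = 9.
Total collected = 17 + 13 + 0 + 9 = 39.

39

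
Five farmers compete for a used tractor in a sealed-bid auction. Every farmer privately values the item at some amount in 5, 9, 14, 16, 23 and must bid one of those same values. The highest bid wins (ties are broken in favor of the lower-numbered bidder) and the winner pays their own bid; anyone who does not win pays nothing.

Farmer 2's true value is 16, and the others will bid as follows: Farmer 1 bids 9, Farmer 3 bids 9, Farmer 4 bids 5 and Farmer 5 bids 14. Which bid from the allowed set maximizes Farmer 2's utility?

14

Bid 5: loses, pays 0, utility 0.
Bid 9: loses, pays 0, utility 0.
Bid 14: wins, pays 14, utility 16 - 14 = 2.
Bid 16: wins, pays 16, utility 16 - 16 = 0.
Bid 23: wins, pays 23, utility 16 - 23 = -7.
The best choice is 14 with utility 2.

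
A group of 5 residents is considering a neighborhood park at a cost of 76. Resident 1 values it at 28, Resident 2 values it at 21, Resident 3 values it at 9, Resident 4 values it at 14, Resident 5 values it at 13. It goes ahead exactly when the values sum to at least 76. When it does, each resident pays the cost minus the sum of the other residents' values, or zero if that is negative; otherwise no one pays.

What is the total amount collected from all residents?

Total value 85 ≥ cost 76, so it is built.
Resident 1: others sum to 57; max(0, 76 - 57) = 19.
Resident 2: others sum to 64; max(0, 76 - 64) = 12.
Resident 3: others sum to 76; max(0, 76 - 76) = 0.
Resident 4: others sum to 71; max(0, 76 - 71) = 5.
Resident 5: others sum to 72; max(0, 76 - 72) = 4.
Total collected = 19 + 12 + 0 + 5 + 4 = 40.

40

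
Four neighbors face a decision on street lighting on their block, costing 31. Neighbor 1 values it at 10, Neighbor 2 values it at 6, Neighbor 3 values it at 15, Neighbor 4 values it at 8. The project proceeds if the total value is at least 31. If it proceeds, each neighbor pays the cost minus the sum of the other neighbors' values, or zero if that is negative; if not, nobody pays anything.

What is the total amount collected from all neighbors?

Total value 39 ≥ cost 31, so it is built.
Neighbor 1: others sum to 29; max(0, 31 - 29) = 2.
Neighbor 2: others sum to 33; max(0, 31 - 33) = 0.
Neighbor 3: others sum to 24; max(0, 31 - 24) = 7.
Neighbor 4: others sum to 31; max(0, 31 - 31) = 0.
Total collected = 2 + 0 + 7 + 0 = 9.

9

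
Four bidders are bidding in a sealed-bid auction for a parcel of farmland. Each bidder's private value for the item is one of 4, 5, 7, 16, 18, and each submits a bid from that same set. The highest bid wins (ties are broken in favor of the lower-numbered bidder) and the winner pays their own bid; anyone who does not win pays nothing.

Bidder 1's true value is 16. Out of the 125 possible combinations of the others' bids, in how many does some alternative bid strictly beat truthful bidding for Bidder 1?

27

Others bid (4, 4, 4): truth gives 0; bid 4 gives 12 > 0. Violating.
Others bid (4, 4, 5): truth gives 0; bid 5 gives 11 > 0. Violating.
Others bid (4, 4, 7): truth gives 0; bid 7 gives 9 > 0. Violating.
Others bid (4, 5, 4): truth gives 0; bid 5 gives 11 > 0. Violating.
Others bid (4, 4, 16): truth gives 0; no alternative beats it.
Others bid (4, 4, 18): truth gives 0; no alternative beats it.
(Checking all 125 profiles: 27 have a profitable deviation, 98 do not.)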